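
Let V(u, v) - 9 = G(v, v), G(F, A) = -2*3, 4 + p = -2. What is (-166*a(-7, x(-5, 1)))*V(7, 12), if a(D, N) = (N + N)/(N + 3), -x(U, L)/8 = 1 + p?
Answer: -39840/43 ≈ -926.51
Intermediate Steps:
p = -6 (p = -4 - 2 = -6)
x(U, L) = 40 (x(U, L) = -8*(1 - 6) = -8*(-5) = 40)
a(D, N) = 2*N/(3 + N) (a(D, N) = (2*N)/(3 + N) = 2*N/(3 + N))
G(F, A) = -6
V(u, v) = 3 (V(u, v) = 9 - 6 = 3)
(-166*a(-7, x(-5, 1)))*V(7, 12) = -332*40/(3 + 40)*3 = -332*40/43*3 = -166*80/43*3 = -13280/43*3 = -39840/43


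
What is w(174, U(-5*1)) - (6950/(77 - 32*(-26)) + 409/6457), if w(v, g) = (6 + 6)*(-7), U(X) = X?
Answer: -538278623/5869413 ≈ -91.709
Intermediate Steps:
w(v, g) = -84 (w(v, g) = 12*(-7) = -84)
w(174, U(-5*1)) - (6950/(77 - 32*(-26)) + 409/6457) = -84 - (6950/(77 - 32*(-26)) + 409/6457) = -84 - (6950/(77 + 832) + 409*(1/6457)) = -84 - (6950/909 + 409/6457) = -84 - 1*45247931/5869413 = -84 - 45247931/5869413 = -538278623/5869413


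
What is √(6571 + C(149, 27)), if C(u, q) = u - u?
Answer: √6571 ≈ 81.062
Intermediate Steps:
C(u, q) = 0
√(6571 + C(149, 27)) = √(6571 + 0) = √6571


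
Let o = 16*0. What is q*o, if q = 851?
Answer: 0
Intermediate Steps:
o = 0
q*o = 851*0 = 0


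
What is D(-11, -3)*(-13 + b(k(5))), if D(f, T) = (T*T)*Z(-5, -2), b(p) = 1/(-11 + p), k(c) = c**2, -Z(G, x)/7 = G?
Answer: -8145/2 ≈ -4072.5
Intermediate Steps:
Z(G, x) = -7*G
D(f, T) = 35*T**2 (D(f, T) = (T*T)*(-7*(-5)) = T**2*35 = 35*T**2)
D(-11, -3)*(-13 + b(k(5))) = (35*(-3)**2)*(-13 + 1/(-11 + 5**2)) = (35*9)*(-13 + 1/(-11 + 25)) = 315*(-13 + 1/14) = 315*(-181/14) = -8145/2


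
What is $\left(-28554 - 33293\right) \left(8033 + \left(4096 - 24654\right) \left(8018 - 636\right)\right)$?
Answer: $9385351704181$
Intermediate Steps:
$\left(-28554 - 33293\right) \left(8033 + \left(4096 - 24654\right) \left(8018 - 636\right)\right) = - 61847 \left(8033 - 20558 \left(8018 - 636\right)\right) = - 61847 \left(8033 - 151759156\right) = \left(-61847\right) \left(-151751123\right) = 9385351704181$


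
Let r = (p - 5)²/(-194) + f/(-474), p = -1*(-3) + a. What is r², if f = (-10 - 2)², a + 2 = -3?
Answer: 72709729/234886276 ≈ 0.30955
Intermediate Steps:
a = -5 (a = -2 - 3 = -5)
f = 144 (f = (-12)² = 144)
p = -2 (p = -1*(-3) - 5 = 3 - 5 = -2)
r = -8527/15326 (r = (-2 - 5)²/(-194) + 144/(-474) = (-7)²*(-1/194) + 144*(-1/474) = 49*(-1/194) - 24/79 = -49/194 - 24/79 = -8527/15326 ≈ -0.55637)
r² = (-8527/15326)² = 72709729/234886276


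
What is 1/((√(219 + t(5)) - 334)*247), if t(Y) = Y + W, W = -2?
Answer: -167/13749749 - √222/27499498 ≈ -1.2687e-5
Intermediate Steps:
t(Y) = -2 + Y (t(Y) = Y - 2 = -2 + Y)
1/((√(219 + t(5)) - 334)*247) = 1/((√(219 + (-2 + 5)) - 334)*247) = 1/((√(219 + 3) - 334)*247) = 1/((√222 - 334)*247) = 1/((-334 + √222)*247) = 1/(-82498 + 247*√222)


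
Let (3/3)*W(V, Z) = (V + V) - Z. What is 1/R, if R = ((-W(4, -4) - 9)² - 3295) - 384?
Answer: -1/3238 ≈ -0.00030883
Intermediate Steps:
W(V, Z) = -Z + 2*V (W(V, Z) = (V + V) - Z = 2*V - Z = -Z + 2*V)
R = -3238 (R = ((-(-1*(-4) + 2*4) - 9)² - 3295) - 384 = ((-(4 + 8) - 9)² - 3295) - 384 = ((-1*12 - 9)² - 3295) - 384 = ((-12 - 9)² - 3295) - 384 = ((-21)² - 3295) - 384 = (441 - 3295) - 384 = -2854 - 384 = -3238)
1/R = 1/(-3238) = -1/3238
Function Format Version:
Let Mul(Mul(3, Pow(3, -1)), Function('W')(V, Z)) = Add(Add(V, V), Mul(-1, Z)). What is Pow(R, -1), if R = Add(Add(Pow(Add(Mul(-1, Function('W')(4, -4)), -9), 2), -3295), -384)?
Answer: Rational(-1, 3238) ≈ -0.00030883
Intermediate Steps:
Function('W')(V, Z) = Add(Mul(-1, Z), Mul(2, V)) (Function('W')(V, Z) = Add(Add(V, V), Mul(-1, Z)) = Add(Mul(2, V), Mul(-1, Z)) = Add(Mul(-1, Z), Mul(2, V)))
R = -3238 (R = Add(Add(Pow(Add(Mul(-1, Add(Mul(-1, -4), Mul(2, 4))), -9), 2), -3295), -384) = Add(Add(Pow(Add(Mul(-1, Add(4, 8)), -9), 2), -3295), -384) = Add(Add(Pow(Add(Mul(-1, 12), -9), 2), -3295), -384) = Add(Add(Pow(Add(-12, -9), 2), -3295), -384) = Add(Add(Pow(-21, 2), -3295), -384) = Add(Add(441, -3295), -384) = Add(-2854, -384) = -3238)
Pow(R, -1) = Pow(-3238, -1) = Rational(-1, 3238)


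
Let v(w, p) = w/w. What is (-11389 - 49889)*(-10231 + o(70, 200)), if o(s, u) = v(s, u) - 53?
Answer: 630121674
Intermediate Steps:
v(w, p) = 1
o(s, u) = -52 (o(s, u) = 1 - 53 = -52)
(-11389 - 49889)*(-10231 + o(70, 200)) = (-11389 - 49889)*(-10231 - 52) = -61278*(-10283) = 630121674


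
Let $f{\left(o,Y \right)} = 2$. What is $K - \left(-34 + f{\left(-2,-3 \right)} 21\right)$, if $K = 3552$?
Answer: $3544$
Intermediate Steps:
$K - \left(-34 + f{\left(-2,-3 \right)} 21\right) = 3552 - \left(-34 + 2 \cdot 21\right) = 3552 - \left(-34 + 42\right) = 3552 - 8 = 3544$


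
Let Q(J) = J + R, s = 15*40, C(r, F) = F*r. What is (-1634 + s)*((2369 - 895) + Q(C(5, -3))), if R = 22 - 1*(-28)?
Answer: -1560306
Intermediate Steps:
R = 50 (R = 22 + 28 = 50)
s = 600
Q(J) = 50 + J (Q(J) = J + 50 = 50 + J)
(-1634 + s)*((2369 - 895) + Q(C(5, -3))) = (-1634 + 600)*((2369 - 895) + (50 - 3*5)) = -1034*(1474 + (50 - 15)) = -1034*(1474 + 35) = -1034*1509 = -1560306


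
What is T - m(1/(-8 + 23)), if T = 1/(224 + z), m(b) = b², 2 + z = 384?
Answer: -127/45450 ≈ -0.0027943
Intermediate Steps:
z = 382 (z = -2 + 384 = 382)
T = 1/606 (T = 1/(224 + 382) = 1/606 ≈ 0.0016502)
T - m(1/(-8 + 23)) = 1/606 - (1/(-8 + 23))² = 1/606 - (1/15)² = 1/606 - 1*1/225 = 1/606 - 1/225 = -127/45450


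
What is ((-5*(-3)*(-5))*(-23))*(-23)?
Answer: -39675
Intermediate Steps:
((-5*(-3)*(-5))*(-23))*(-23) = ((15*(-5))*(-23))*(-23) = -75*(-23)*(-23) = 1725*(-23) = -39675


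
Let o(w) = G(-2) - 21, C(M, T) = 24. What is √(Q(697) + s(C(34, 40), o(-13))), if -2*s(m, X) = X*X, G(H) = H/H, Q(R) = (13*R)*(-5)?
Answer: I*√45505 ≈ 213.32*I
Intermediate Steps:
Q(R) = -65*R
G(H) = 1
o(w) = -20 (o(w) = 1 - 21 = -20)
s(m, X) = -X²/2 (s(m, X) = -X*X/2 = -X²/2)
√(Q(697) + s(C(34, 40), o(-13))) = √(-65*697 - ½*(-20)²) = √(-45305 - ½*400) = √(-45305 - 200) = √(-45505) = I*√45505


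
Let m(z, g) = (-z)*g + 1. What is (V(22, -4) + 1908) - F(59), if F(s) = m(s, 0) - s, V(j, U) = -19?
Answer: 1947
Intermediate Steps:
m(z, g) = 1 - g*z (m(z, g) = -g*z + 1 = 1 - g*z)
F(s) = 1 - s (F(s) = (1 - 1*0*s) - s = (1 + 0) - s = 1 - s)
(V(22, -4) + 1908) - F(59) = (-19 + 1908) - (1 - 1*59) = 1889 - (1 - 59) = 1889 - 1*(-58) = 1889 + 58 = 1947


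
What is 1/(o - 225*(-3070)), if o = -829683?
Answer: -1/138933 ≈ -7.1977e-6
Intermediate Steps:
1/(o - 225*(-3070)) = 1/(-829683 - 225*(-3070)) = 1/(-829683 + 690750) = 1/(-138933) = -1/138933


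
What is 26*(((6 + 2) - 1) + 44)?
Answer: 1326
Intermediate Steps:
26*(((6 + 2) - 1) + 44) = 26*((8 - 1) + 44) = 26*(7 + 44) = 26*51 = 1326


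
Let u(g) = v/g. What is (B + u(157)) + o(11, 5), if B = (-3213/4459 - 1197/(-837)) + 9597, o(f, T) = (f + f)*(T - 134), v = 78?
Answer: 62875577419/9300837 ≈ 6760.2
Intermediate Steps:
o(f, T) = 2*f*(-134 + T) (o(f, T) = (2*f)*(-134 + T) = 2*f*(-134 + T))
B = 568577911/59241 (B = (-3213*1/4459 - 1197*(-1/837)) + 9597 = (-459/637 + 133/93) + 9597 = 42034/59241 + 9597 = 568577911/59241 ≈ 9597.7)
u(g) = 78/g
(B + u(157)) + o(11, 5) = (568577911/59241 + 78/157) + 2*11*(-134 + 5) = (568577911/59241 + 78*(1/157)) + 2*11*(-129) = (568577911/59241 + 78/157) - 2838 = 89271352825/9300837 - 2838 = 62875577419/9300837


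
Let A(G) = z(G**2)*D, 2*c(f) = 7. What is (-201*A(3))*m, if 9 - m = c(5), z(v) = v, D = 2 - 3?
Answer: 19899/2 ≈ 9949.5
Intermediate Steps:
c(f) = 7/2 (c(f) = (1/2)*7 = 7/2)
D = -1 (D = 2 - 1*3 = 2 - 3 = -1)
m = 11/2 (m = 9 - 1*7/2 = 9 - 7/2 = 11/2 ≈ 5.5000)
A(G) = -G**2 (A(G) = G**2*(-1) = -G**2)
(-201*A(3))*m = -(-201)*3**2*(11/2) = -(-201)*9*(11/2) = -201*(-9)*(11/2) = 1809*(11/2) = 19899/2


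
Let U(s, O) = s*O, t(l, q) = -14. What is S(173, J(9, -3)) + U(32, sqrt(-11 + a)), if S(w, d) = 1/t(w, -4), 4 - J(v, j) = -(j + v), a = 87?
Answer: -1/14 + 64*sqrt(19) ≈ 278.90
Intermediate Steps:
J(v, j) = 4 + j + v (J(v, j) = 4 - (-1)*(j + v) = 4 - (-j - v) = 4 + (j + v) = 4 + j + v)
S(w, d) = -1/14 (S(w, d) = 1/(-14) = -1/14)
U(s, O) = O*s
S(173, J(9, -3)) + U(32, sqrt(-11 + a)) = -1/14 + sqrt(-11 + 87)*32 = -1/14 + sqrt(76)*32 = -1/14 + (2*sqrt(19))*32 = -1/14 + 64*sqrt(19)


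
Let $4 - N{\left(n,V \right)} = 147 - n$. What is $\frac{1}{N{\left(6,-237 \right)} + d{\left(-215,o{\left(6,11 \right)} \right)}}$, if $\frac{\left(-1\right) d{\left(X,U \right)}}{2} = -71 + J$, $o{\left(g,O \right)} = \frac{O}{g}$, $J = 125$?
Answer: $- \frac{1}{245} \approx -0.0040816$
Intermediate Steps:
$N{\left(n,V \right)} = -143 + n$ ($N{\left(n,V \right)} = 4 - \left(147 - n\right) = 4 + \left(-147 + n\right) = -143 + n$)
$d{\left(X,U \right)} = -108$ ($d{\left(X,U \right)} = - 2 \left(-71 + 125\right) = \left(-2\right) 54 = -108$)
$\frac{1}{N{\left(6,-237 \right)} + d{\left(-215,o{\left(6,11 \right)} \right)}} = \frac{1}{\left(-143 + 6\right) - 108} = \frac{1}{-137 - 108} = \frac{1}{-245} = - \frac{1}{245}$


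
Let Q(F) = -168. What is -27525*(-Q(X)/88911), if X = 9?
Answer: -513800/9879 ≈ -52.009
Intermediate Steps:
-27525*(-Q(X)/88911) = -27525/((-88911/(-168))) = -27525/((-88911*(-1/168))) = -27525/29637/56 = -27525*56/29637 = -513800/9879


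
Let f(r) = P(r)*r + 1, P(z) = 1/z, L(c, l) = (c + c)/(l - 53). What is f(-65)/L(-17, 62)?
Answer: -9/17 ≈ -0.52941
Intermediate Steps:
L(c, l) = 2*c/(-53 + l) (L(c, l) = (2*c)/(-53 + l) = 2*c/(-53 + l))
P(z) = 1/z
f(r) = 2 (f(r) = r/r + 1 = 1 + 1 = 2)
f(-65)/L(-17, 62) = 2/((2*(-17)/(-53 + 62))) = 2/((2*(-17)/9)) = 2/((2*(-17)*(⅑))) = 2/(-34/9) = 2*(-9/34) = -9/17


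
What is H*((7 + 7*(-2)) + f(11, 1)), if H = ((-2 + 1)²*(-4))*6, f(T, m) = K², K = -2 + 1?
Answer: 144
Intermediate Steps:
K = -1
f(T, m) = 1 (f(T, m) = (-1)² = 1)
H = -24 (H = ((-1)²*(-4))*6 = (1*(-4))*6 = -4*6 = -24)
H*((7 + 7*(-2)) + f(11, 1)) = -24*((7 + 7*(-2)) + 1) = -24*((7 - 14) + 1) = -24*(-7 + 1) = -24*(-6) = 144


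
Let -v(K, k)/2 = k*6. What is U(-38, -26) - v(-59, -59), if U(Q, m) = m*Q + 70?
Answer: 350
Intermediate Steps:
v(K, k) = -12*k (v(K, k) = -2*k*6 = -12*k)
U(Q, m) = 70 + Q*m (U(Q, m) = Q*m + 70 = 70 + Q*m)
U(-38, -26) - v(-59, -59) = (70 - 38*(-26)) - (-12)*(-59) = (70 + 988) - 1*708 = 1058 - 708 = 350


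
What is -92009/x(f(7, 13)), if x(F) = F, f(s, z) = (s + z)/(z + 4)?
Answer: -1564153/20 ≈ -78208.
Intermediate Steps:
f(s, z) = (s + z)/(4 + z)
-92009/x(f(7, 13)) = -92009*(4 + 13)/(7 + 13) = -92009/(20/17) = -92009/((1/17)*20) = -92009/20/17 = -92009*17/20 = -1564153/20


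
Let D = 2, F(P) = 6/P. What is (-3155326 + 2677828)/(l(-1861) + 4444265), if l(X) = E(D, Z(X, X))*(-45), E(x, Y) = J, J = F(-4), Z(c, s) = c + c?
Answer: -954996/8888665 ≈ -0.10744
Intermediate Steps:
Z(c, s) = 2*c
J = -3/2 (J = 6/(-4) = 6*(-1/4) = -3/2 ≈ -1.5000)
E(x, Y) = -3/2
l(X) = 135/2 (l(X) = -3/2*(-45) = 135/2)
(-3155326 + 2677828)/(l(-1861) + 4444265) = (-3155326 + 2677828)/(135/2 + 4444265) = -477498/8888665/2 = -477498*2/8888665 = -954996/8888665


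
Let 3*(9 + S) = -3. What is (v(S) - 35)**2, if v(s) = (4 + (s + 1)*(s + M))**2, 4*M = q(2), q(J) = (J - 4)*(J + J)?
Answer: 156475081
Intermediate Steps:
S = -10 (S = -9 + (1/3)*(-3) = -9 - 1 = -10)
q(J) = 2*J*(-4 + J) (q(J) = (-4 + J)*(2*J) = 2*J*(-4 + J))
M = -2 (M = (2*2*(-4 + 2))/4 = (2*2*(-2))/4 = (1/4)*(-8) = -2)
v(s) = (4 + (1 + s)*(-2 + s))**2 (v(s) = (4 + (s + 1)*(s - 2))**2 = (4 + (1 + s)*(-2 + s))**2)
(v(S) - 35)**2 = ((2 + (-10)**2 - 1*(-10))**2 - 35)**2 = ((2 + 100 + 10)**2 - 35)**2 = (112**2 - 35)**2 = (12544 - 35)**2 = 12509**2 = 156475081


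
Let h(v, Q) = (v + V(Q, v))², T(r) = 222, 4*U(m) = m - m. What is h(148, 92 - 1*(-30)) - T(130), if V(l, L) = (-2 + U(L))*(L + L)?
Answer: 196914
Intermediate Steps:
U(m) = 0 (U(m) = (m - m)/4 = (¼)*0 = 0)
V(l, L) = -4*L (V(l, L) = (-2 + 0)*(L + L) = -4*L)
h(v, Q) = 9*v² (h(v, Q) = (v - 4*v)² = (-3*v)² = 9*v²)
h(148, 92 - 1*(-30)) - T(130) = 9*148² - 1*222 = 9*21904 - 222 = 197136 - 222 = 196914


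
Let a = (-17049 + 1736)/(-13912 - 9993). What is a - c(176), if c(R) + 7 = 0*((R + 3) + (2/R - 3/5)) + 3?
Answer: 110933/23905 ≈ 4.6406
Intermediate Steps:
a = 15313/23905 (a = -15313/(-23905) = -15313*(-1/23905) = 15313/23905 ≈ 0.64058)
c(R) = -4 (c(R) = -7 + (0*((R + 3) + (2/R - 3/5)) + 3) = -7 + (0*((3 + R) + (2/R - 3*⅕)) + 3) = -7 + (0*((3 + R) + (2/R - ⅗)) + 3) = -7 + (0*((3 + R) + (-⅗ + 2/R)) + 3) = -7 + (0*(12/5 + R + 2/R) + 3) = -7 + (0 + 3) = -7 + 3 = -4)
a - c(176) = 15313/23905 - 1*(-4) = 15313/23905 + 4 = 110933/23905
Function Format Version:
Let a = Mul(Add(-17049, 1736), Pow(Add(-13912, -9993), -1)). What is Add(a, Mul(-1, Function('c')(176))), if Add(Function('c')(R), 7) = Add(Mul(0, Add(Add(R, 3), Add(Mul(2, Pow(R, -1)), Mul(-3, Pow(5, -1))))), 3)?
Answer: Rational(110933, 23905) ≈ 4.6406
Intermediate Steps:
a = Rational(15313, 23905) (a = Mul(-15313, Pow(-23905, -1)) = Mul(-15313, Rational(-1, 23905)) = Rational(15313, 23905) ≈ 0.64058)
Function('c')(R) = -4 (Function('c')(R) = Add(-7, Add(Mul(0, Add(Add(R, 3), Add(Mul(2, Pow(R, -1)), Mul(-3, Pow(5, -1))))), 3)) = Add(-7, Add(Mul(0, Add(Add(3, R), Add(Mul(2, Pow(R, -1)), Mul(-3, Rational(1, 5))))), 3)) = Add(-7, Add(Mul(0, Add(Add(3, R), Add(Mul(2, Pow(R, -1)), Rational(-3, 5)))), 3)) = Add(-7, Add(Mul(0, Add(Add(3, R), Add(Rational(-3, 5), Mul(2, Pow(R, -1))))), 3)) = Add(-7, Add(Mul(0, Add(Rational(12, 5), R, Mul(2, Pow(R, -1)))), 3)) = Add(-7, Add(0, 3)) = Add(-7, 3) = -4)
Add(a, Mul(-1, Function('c')(176))) = Add(Rational(15313, 23905), Mul(-1, -4)) = Add(Rational(15313, 23905), 4) = Rational(110933, 23905)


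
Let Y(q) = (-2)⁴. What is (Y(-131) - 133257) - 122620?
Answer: -255861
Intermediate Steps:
Y(q) = 16
(Y(-131) - 133257) - 122620 = (16 - 133257) - 122620 = -133241 - 122620 = -255861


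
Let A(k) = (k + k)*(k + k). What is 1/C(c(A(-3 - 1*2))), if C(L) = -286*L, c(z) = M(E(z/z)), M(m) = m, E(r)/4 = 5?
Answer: -1/5720 ≈ -0.00017483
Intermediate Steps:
E(r) = 20 (E(r) = 4*5 = 20)
A(k) = 4*k² (A(k) = (2*k)*(2*k) = 4*k²)
c(z) = 20
1/C(c(A(-3 - 1*2))) = 1/(-286*20) = 1/(-5720) = -1/5720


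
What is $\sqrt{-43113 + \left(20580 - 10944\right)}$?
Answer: $i \sqrt{33477} \approx 182.97 i$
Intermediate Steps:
$\sqrt{-43113 + \left(20580 - 10944\right)} = \sqrt{-43113 + 9636} = \sqrt{-33477} = i \sqrt{33477}$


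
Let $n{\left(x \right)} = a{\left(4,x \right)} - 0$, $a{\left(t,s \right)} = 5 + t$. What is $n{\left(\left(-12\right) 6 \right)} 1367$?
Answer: $12303$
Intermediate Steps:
$n{\left(x \right)} = 9$ ($n{\left(x \right)} = \left(5 + 4\right) - 0 = 9 + 0 = 9$)
$n{\left(\left(-12\right) 6 \right)} 1367 = 9 \cdot 1367 = 12303$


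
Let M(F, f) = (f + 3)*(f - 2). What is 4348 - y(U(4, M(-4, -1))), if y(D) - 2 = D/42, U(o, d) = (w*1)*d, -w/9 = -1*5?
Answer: 30467/7 ≈ 4352.4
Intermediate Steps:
w = 45 (w = -(-9)*5 = -9*(-5) = 45)
M(F, f) = (-2 + f)*(3 + f) (M(F, f) = (3 + f)*(-2 + f) = (-2 + f)*(3 + f))
U(o, d) = 45*d (U(o, d) = (45*1)*d = 45*d)
y(D) = 2 + D/42
4348 - y(U(4, M(-4, -1))) = 4348 - (2 + (45*(-6 - 1 + (-1)²))/42) = 4348 - (2 + (45*(-6 - 1 + 1))/42) = 4348 - (2 + (45*(-6))/42) = 4348 - (2 + (1/42)*(-270)) = 4348 - (2 - 45/7) = 4348 - 1*(-31/7) = 4348 + 31/7 = 30467/7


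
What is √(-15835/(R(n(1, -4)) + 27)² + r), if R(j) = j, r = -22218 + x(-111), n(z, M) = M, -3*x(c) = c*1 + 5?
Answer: I*√105754191/69 ≈ 149.04*I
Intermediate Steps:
x(c) = -5/3 - c/3 (x(c) = -(c*1 + 5)/3 = -(c + 5)/3 = -(5 + c)/3 = -5/3 - c/3)
r = -66548/3 (r = -22218 + (-5/3 - ⅓*(-111)) = -22218 + (-5/3 + 37) = -22218 + 106/3 = -66548/3 ≈ -22183.)
√(-15835/(R(n(1, -4)) + 27)² + r) = √(-15835/(-4 + 27)² - 66548/3) = √(-15835/(23²) - 66548/3) = √(-15835/529 - 66548/3) = √(-35251397/1587) = I*√105754191/69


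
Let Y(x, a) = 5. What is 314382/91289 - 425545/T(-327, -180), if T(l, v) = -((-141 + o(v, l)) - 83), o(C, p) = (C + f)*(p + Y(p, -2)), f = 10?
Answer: 5089675147/452428284 ≈ 11.250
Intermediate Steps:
o(C, p) = (5 + p)*(10 + C) (o(C, p) = (C + 10)*(p + 5) = (10 + C)*(5 + p) = (5 + p)*(10 + C))
T(l, v) = 174 - 10*l - 5*v - l*v (T(l, v) = -((-141 + (50 + 5*v + 10*l + v*l)) - 83) = -((-141 + (50 + 5*v + 10*l + l*v)) - 83) = -((-91 + 5*v + 10*l + l*v) - 83) = -(-174 + 5*v + 10*l + l*v) = 174 - 10*l - 5*v - l*v)
314382/91289 - 425545/T(-327, -180) = 314382/91289 - 425545/(174 - 10*(-327) - 5*(-180) - 1*(-327)*(-180)) = 314382*(1/91289) - 425545/(174 + 3270 + 900 - 58860) = 314382/91289 - 425545/(-54516) = 314382/91289 - 425545*(-1/54516) = 314382/91289 + 425545/54516 = 5089675147/452428284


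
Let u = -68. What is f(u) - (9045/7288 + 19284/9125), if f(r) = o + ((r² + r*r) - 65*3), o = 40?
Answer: 604488701583/66503000 ≈ 9089.6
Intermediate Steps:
f(r) = -155 + 2*r² (f(r) = 40 + ((r² + r*r) - 65*3) = 40 + ((r² + r²) - 195) = 40 + (2*r² - 195) = 40 + (-195 + 2*r²) = -155 + 2*r²)
f(u) - (9045/7288 + 19284/9125) = (-155 + 2*(-68)²) - (9045/7288 + 19284/9125) = (-155 + 2*4624) - (9045*(1/7288) + 19284*(1/9125)) = (-155 + 9248) - (9045/7288 + 19284/9125) = 9093 - 1*223077417/66503000 = 9093 - 223077417/66503000 = 604488701583/66503000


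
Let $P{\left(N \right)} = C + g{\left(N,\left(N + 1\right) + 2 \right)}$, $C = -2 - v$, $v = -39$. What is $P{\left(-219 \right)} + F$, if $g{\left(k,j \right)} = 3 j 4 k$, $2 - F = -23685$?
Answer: $591372$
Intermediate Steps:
$F = 23687$ ($F = 2 - -23685 = 2 + 23685 = 23687$)
$g{\left(k,j \right)} = 12 j k$ ($g{\left(k,j \right)} = 3 \cdot 4 j k = 12 j k$)
$C = 37$ ($C = -2 - -39 = -2 + 39 = 37$)
$P{\left(N \right)} = 37 + 12 N \left(3 + N\right)$ ($P{\left(N \right)} = 37 + 12 \left(\left(N + 1\right) + 2\right) N = 37 + 12 \left(\left(1 + N\right) + 2\right) N = 37 + 12 \left(3 + N\right) N = 37 + 12 N \left(3 + N\right)$)
$P{\left(-219 \right)} + F = \left(37 + 12 \left(-219\right) \left(3 - 219\right)\right) + 23687 = \left(37 + 12 \left(-219\right) \left(-216\right)\right) + 23687 = \left(37 + 567648\right) + 23687 = 567685 + 23687 = 591372$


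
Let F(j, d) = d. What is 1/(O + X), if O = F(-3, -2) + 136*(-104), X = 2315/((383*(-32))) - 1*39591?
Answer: -12256/658602987 ≈ -1.8609e-5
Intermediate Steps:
X = -485229611/12256 (X = 2315/(-12256) - 39591 = 2315*(-1/12256) - 39591 = -2315/12256 - 39591 = -485229611/12256 ≈ -39591.)
O = -14146 (O = -2 + 136*(-104) = -2 - 14144 = -14146)
1/(O + X) = 1/(-14146 - 485229611/12256) = 1/(-658602987/12256) = -12256/658602987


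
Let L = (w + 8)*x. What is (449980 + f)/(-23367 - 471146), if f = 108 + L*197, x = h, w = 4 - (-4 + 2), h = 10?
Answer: -477668/494513 ≈ -0.96594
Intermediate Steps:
w = 6 (w = 4 - 1*(-2) = 4 + 2 = 6)
x = 10
L = 140 (L = (6 + 8)*10 = 14*10 = 140)
f = 27688 (f = 108 + 140*197 = 108 + 27580 = 27688)
(449980 + f)/(-23367 - 471146) = (449980 + 27688)/(-23367 - 471146) = 477668/(-494513) = 477668*(-1/494513) = -477668/494513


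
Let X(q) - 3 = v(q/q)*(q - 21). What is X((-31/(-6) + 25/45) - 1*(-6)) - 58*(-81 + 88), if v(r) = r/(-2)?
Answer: -14341/36 ≈ -398.36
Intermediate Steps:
v(r) = -r/2 (v(r) = r*(-½) = -r/2)
X(q) = 27/2 - q/2 (X(q) = 3 + (-q/(2*q))*(q - 21) = 3 + (-½*1)*(-21 + q) = 3 - (-21 + q)/2 = 3 + (21/2 - q/2) = 27/2 - q/2)
X((-31/(-6) + 25/45) - 1*(-6)) - 58*(-81 + 88) = (27/2 - ((-31/(-6) + 25/45) - 1*(-6))/2) - 58*(-81 + 88) = (27/2 - ((-31*(-⅙) + 25*(1/45)) + 6)/2) - 58*7 = (27/2 - ((31/6 + 5/9) + 6)/2) - 1*406 = (27/2 - (103/18 + 6)/2) - 406 = (27/2 - ½*211/18) - 406 = (27/2 - 211/36) - 406 = 275/36 - 406 = -14341/36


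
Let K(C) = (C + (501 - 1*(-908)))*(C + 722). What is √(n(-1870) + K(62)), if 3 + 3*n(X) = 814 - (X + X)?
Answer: 3*√128309 ≈ 1074.6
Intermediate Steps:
K(C) = (722 + C)*(1409 + C) (K(C) = (C + (501 + 908))*(722 + C) = (C + 1409)*(722 + C) = (1409 + C)*(722 + C) = (722 + C)*(1409 + C))
n(X) = 811/3 - 2*X/3 (n(X) = -1 + (814 - (X + X))/3 = -1 + (814 - 2*X)/3 = -1 + (814/3 - 2*X/3) = 811/3 - 2*X/3)
√(n(-1870) + K(62)) = √((811/3 - ⅔*(-1870)) + (1017298 + 62² + 2131*62)) = √((811/3 + 3740/3) + (1017298 + 3844 + 132122)) = √(1517 + 1153264) = √1154781 = 3*√128309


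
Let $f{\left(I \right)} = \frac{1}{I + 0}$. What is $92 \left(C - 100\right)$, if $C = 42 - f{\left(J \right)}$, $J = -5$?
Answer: $- \frac{26588}{5} \approx -5317.6$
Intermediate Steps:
$f{\left(I \right)} = \frac{1}{I}$
$C = \frac{211}{5}$ ($C = 42 - \frac{1}{-5} = 42 - - \frac{1}{5} = 42 + \frac{1}{5} = \frac{211}{5} \approx 42.2$)
$92 \left(C - 100\right) = 92 \left(\frac{211}{5} - 100\right) = 92 \left(- \frac{289}{5}\right) = - \frac{26588}{5}$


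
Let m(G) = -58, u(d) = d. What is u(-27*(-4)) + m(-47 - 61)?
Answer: 50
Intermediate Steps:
u(-27*(-4)) + m(-47 - 61) = -27*(-4) - 58 = 108 - 58 = 50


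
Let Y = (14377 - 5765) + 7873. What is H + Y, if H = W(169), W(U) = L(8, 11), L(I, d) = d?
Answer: 16496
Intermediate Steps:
W(U) = 11
H = 11
Y = 16485 (Y = 8612 + 7873 = 16485)
H + Y = 11 + 16485 = 16496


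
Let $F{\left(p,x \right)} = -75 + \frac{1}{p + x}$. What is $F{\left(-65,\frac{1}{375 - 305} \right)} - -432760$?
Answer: $\frac{1968283995}{4549} \approx 4.3269 \cdot 10^{5}$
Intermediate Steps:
$F{\left(-65,\frac{1}{375 - 305} \right)} - -432760 = \frac{1 - -4875 - \frac{75}{375 - 305}}{-65 + \frac{1}{375 - 305}} - -432760 = \frac{1 + 4875 - \frac{75}{70}}{-65 + \frac{1}{70}} + 432760 = \frac{1 + 4875 - \frac{15}{14}}{-65 + \frac{1}{70}} + 432760 = \frac{1 + 4875 - \frac{15}{14}}{- \frac{4549}{70}} + 432760 = \left(- \frac{70}{4549}\right) \frac{68249}{14} + 432760 = - \frac{341245}{4549} + 432760 = \frac{1968283995}{4549}$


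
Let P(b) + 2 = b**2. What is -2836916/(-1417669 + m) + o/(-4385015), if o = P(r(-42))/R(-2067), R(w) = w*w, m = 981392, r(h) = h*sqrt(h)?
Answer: 10629883606783312358/1634723667354331359 ≈ 6.5026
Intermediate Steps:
r(h) = h**(3/2)
R(w) = w**2
P(b) = -2 + b**2
o = -74090/4272489 (o = (-2 + ((-42)**(3/2))**2)/((-2067)**2) = (-2 + (-42*I*sqrt(42))**2)/4272489 = (-2 - 74088)*(1/4272489) = -74090*1/4272489 = -74090/4272489 ≈ -0.017341)
-2836916/(-1417669 + m) + o/(-4385015) = -2836916/(-1417669 + 981392) - 74090/4272489/(-4385015) = -2836916/(-436277) - 74090/4272489*(-1/4385015) = -2836916*(-1/436277) + 14818/3746985670467 = 2836916/436277 + 14818/3746985670467 = 10629883606783312358/1634723667354331359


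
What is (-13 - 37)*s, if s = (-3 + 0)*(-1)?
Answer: -150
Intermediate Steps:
s = 3 (s = -3*(-1) = 3)
(-13 - 37)*s = (-13 - 37)*3 = -50*3 = -150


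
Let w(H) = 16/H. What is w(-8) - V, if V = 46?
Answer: -48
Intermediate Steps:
w(-8) - V = 16/(-8) - 1*46 = 16*(-⅛) - 46 = -2 - 46 = -48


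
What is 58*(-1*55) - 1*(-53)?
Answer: -3137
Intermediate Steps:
58*(-1*55) - 1*(-53) = 58*(-55) + 53 = -3190 + 53 = -3137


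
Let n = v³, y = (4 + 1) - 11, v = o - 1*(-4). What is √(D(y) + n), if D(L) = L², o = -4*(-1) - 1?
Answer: √379 ≈ 19.468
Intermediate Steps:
o = 3 (o = 4 - 1 = 3)
v = 7 (v = 3 - 1*(-4) = 3 + 4 = 7)
y = -6 (y = 5 - 11 = -6)
n = 343 (n = 7³ = 343)
√(D(y) + n) = √((-6)² + 343) = √(36 + 343) = √379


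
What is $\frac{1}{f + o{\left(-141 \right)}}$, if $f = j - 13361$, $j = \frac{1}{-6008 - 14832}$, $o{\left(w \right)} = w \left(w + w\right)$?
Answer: $\frac{20840}{550196839} \approx 3.7877 \cdot 10^{-5}$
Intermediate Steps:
$o{\left(w \right)} = 2 w^{2}$ ($o{\left(w \right)} = w 2 w = 2 w^{2}$)
$j = - \frac{1}{20840}$ ($j = \frac{1}{-20840} = - \frac{1}{20840} \approx -4.7985 \cdot 10^{-5}$)
$f = - \frac{278443241}{20840}$ ($f = - \frac{1}{20840} - 13361 = - \frac{278443241}{20840} \approx -13361.0$)
$\frac{1}{f + o{\left(-141 \right)}} = \frac{1}{- \frac{278443241}{20840} + 2 \left(-141\right)^{2}} = \frac{1}{- \frac{278443241}{20840} + 2 \cdot 19881} = \frac{1}{- \frac{278443241}{20840} + 39762} = \frac{1}{\frac{550196839}{20840}} = \frac{20840}{550196839}$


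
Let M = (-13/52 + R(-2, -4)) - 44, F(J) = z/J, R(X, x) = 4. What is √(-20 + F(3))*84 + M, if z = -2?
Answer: -161/4 + 28*I*√186 ≈ -40.25 + 381.87*I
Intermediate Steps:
F(J) = -2/J
M = -161/4 (M = (-13/52 + 4) - 44 = (-13*1/52 + 4) - 44 = (-¼ + 4) - 44 = 15/4 - 44 = -161/4 ≈ -40.250)
√(-20 + F(3))*84 + M = √(-20 - 2/3)*84 - 161/4 = √(-20 - 2*⅓)*84 - 161/4 = √(-20 - ⅔)*84 - 161/4 = √(-62/3)*84 - 161/4 = (I*√186/3)*84 - 161/4 = 28*I*√186 - 161/4 = -161/4 + 28*I*√186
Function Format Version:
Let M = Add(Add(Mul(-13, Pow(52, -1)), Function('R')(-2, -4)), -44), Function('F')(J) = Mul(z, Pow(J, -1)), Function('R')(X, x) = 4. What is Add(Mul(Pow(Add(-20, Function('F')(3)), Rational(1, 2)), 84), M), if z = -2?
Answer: Add(Rational(-161, 4), Mul(28, I, Pow(186, Rational(1, 2)))) ≈ Add(-40.250, Mul(381.87, I))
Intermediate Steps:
Function('F')(J) = Mul(-2, Pow(J, -1))
M = Rational(-161, 4) (M = Add(Add(Mul(-13, Pow(52, -1)), 4), -44) = Add(Add(Mul(-13, Rational(1, 52)), 4), -44) = Add(Add(Rational(-1, 4), 4), -44) = Add(Rational(15, 4), -44) = Rational(-161, 4) ≈ -40.250)
Add(Mul(Pow(Add(-20, Function('F')(3)), Rational(1, 2)), 84), M) = Add(Mul(Pow(Add(-20, Mul(-2, Pow(3, -1))), Rational(1, 2)), 84), Rational(-161, 4)) = Add(Mul(Pow(Add(-20, Mul(-2, Rational(1, 3))), Rational(1, 2)), 84), Rational(-161, 4)) = Add(Mul(Pow(Add(-20, Rational(-2, 3)), Rational(1, 2)), 84), Rational(-161, 4)) = Add(Mul(Pow(Rational(-62, 3), Rational(1, 2)), 84), Rational(-161, 4)) = Add(Mul(Mul(Rational(1, 3), I, Pow(186, Rational(1, 2))), 84), Rational(-161, 4)) = Add(Mul(28, I, Pow(186, Rational(1, 2))), Rational(-161, 4)) = Add(Rational(-161, 4), Mul(28, I, Pow(186, Rational(1, 2))))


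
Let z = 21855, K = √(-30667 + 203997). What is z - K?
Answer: 21855 - √173330 ≈ 21439.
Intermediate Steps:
K = √173330 ≈ 416.33
z - K = 21855 - √173330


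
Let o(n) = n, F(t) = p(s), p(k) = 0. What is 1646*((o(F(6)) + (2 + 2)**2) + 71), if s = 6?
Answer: 143202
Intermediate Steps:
F(t) = 0
1646*((o(F(6)) + (2 + 2)**2) + 71) = 1646*((0 + (2 + 2)**2) + 71) = 1646*((0 + 4**2) + 71) = 1646*((0 + 16) + 71) = 1646*(16 + 71) = 1646*87 = 143202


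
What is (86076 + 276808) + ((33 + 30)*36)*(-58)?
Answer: 231340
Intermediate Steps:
(86076 + 276808) + ((33 + 30)*36)*(-58) = 362884 + (63*36)*(-58) = 362884 + 2268*(-58) = 362884 - 131544 = 231340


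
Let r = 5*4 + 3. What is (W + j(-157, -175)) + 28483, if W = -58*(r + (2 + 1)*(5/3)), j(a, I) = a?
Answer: 26702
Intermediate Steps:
r = 23 (r = 20 + 3 = 23)
W = -1624 (W = -58*(23 + (2 + 1)*(5/3)) = -58*(23 + 3*(5*(1/3))) = -58*(23 + 3*(5/3)) = -58*(23 + 5) = -58*28 = -1624)
(W + j(-157, -175)) + 28483 = (-1624 - 157) + 28483 = -1781 + 28483 = 26702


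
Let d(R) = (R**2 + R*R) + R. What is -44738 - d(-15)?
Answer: -45173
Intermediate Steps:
d(R) = R + 2*R**2 (d(R) = (R**2 + R**2) + R = 2*R**2 + R = R + 2*R**2)
-44738 - d(-15) = -44738 - (-15)*(1 + 2*(-15)) = -44738 - (-15)*(1 - 30) = -44738 - (-15)*(-29) = -44738 - 1*435 = -44738 - 435 = -45173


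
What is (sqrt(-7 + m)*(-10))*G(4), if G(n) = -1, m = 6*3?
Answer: 10*sqrt(11) ≈ 33.166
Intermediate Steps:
m = 18
(sqrt(-7 + m)*(-10))*G(4) = (sqrt(-7 + 18)*(-10))*(-1) = (sqrt(11)*(-10))*(-1) = -10*sqrt(11)*(-1) = 10*sqrt(11)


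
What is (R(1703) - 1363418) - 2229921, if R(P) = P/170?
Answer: -610865927/170 ≈ -3.5933e+6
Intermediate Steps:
R(P) = P/170 (R(P) = P*(1/170) = P/170)
(R(1703) - 1363418) - 2229921 = ((1/170)*1703 - 1363418) - 2229921 = (1703/170 - 1363418) - 2229921 = -231779357/170 - 2229921 = -610865927/170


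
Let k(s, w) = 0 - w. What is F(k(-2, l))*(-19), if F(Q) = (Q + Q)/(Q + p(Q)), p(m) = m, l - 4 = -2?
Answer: -19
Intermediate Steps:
l = 2 (l = 4 - 2 = 2)
k(s, w) = -w
F(Q) = 1 (F(Q) = (Q + Q)/(Q + Q) = (2*Q)/((2*Q)) = (2*Q)*(1/(2*Q)) = 1)
F(k(-2, l))*(-19) = 1*(-19) = -19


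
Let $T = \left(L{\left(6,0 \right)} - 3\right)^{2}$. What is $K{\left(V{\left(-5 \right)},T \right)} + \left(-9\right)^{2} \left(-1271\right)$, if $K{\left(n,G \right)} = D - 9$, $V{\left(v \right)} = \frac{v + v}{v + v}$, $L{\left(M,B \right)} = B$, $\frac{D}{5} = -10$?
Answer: $-103010$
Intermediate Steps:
$D = -50$ ($D = 5 \left(-10\right) = -50$)
$T = 9$ ($T = \left(0 - 3\right)^{2} = \left(-3\right)^{2} = 9$)
$V{\left(v \right)} = 1$ ($V{\left(v \right)} = \frac{2 v}{2 v} = 2 v \frac{1}{2 v} = 1$)
$K{\left(n,G \right)} = -59$ ($K{\left(n,G \right)} = -50 - 9 = -59$)
$K{\left(V{\left(-5 \right)},T \right)} + \left(-9\right)^{2} \left(-1271\right) = -59 + \left(-9\right)^{2} \left(-1271\right) = -59 + 81 \left(-1271\right) = -59 - 102951 = -103010$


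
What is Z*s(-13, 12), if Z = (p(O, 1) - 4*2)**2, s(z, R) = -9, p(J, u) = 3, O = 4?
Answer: -225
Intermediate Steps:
Z = 25 (Z = (3 - 4*2)**2 = (3 - 8)**2 = (-5)**2 = 25)
Z*s(-13, 12) = 25*(-9) = -225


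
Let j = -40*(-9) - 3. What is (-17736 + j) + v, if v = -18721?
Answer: -36100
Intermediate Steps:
j = 357 (j = 360 - 3 = 357)
(-17736 + j) + v = (-17736 + 357) - 18721 = -17379 - 18721 = -36100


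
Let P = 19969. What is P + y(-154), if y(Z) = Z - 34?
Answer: 19781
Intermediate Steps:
y(Z) = -34 + Z
P + y(-154) = 19969 + (-34 - 154) = 19969 - 188 = 19781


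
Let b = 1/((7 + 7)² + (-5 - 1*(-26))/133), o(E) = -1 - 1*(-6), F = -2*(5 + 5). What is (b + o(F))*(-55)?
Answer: -1025970/3727 ≈ -275.28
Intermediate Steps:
F = -20 (F = -2*10 = -20)
o(E) = 5 (o(E) = -1 + 6 = 5)
b = 19/3727 (b = 1/(14² + (-5 + 26)*(1/133)) = 1/(196 + 21*(1/133)) = 1/(196 + 3/19) = 1/(3727/19) = 19/3727 ≈ 0.0050979)
(b + o(F))*(-55) = (19/3727 + 5)*(-55) = (18654/3727)*(-55) = -1025970/3727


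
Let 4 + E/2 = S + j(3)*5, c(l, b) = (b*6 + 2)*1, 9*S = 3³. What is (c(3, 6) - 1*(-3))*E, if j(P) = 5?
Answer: 1968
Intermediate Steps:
S = 3 (S = (⅑)*3³ = (⅑)*27 = 3)
c(l, b) = 2 + 6*b (c(l, b) = (6*b + 2)*1 = (2 + 6*b)*1 = 2 + 6*b)
E = 48 (E = -8 + 2*(3 + 5*5) = -8 + 2*(3 + 25) = -8 + 2*28 = -8 + 56 = 48)
(c(3, 6) - 1*(-3))*E = ((2 + 6*6) - 1*(-3))*48 = ((2 + 36) + 3)*48 = (38 + 3)*48 = 41*48 = 1968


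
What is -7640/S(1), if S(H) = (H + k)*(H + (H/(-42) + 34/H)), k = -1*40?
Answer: 106960/19097 ≈ 5.6009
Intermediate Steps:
k = -40
S(H) = (-40 + H)*(34/H + 41*H/42) (S(H) = (H - 40)*(H + (H/(-42) + 34/H)) = (-40 + H)*(H + (H*(-1/42) + 34/H)) = (-40 + H)*(H + (-H/42 + 34/H)) = (-40 + H)*(H + (34/H - H/42)) = (-40 + H)*(34/H + 41*H/42))
-7640/S(1) = -7640*42/(-57120 + 1*(1428 - 1640*1 + 41*1**2)) = -7640*42/(-57120 + 1*(1428 - 1640 + 41*1)) = -7640*42/(-57120 + 1*(1428 - 1640 + 41)) = -7640*42/(-57120 + 1*(-171)) = -7640*42/(-57120 - 171) = -7640/((1/42)*1*(-57291)) = -7640/(-19097/14) = -7640*(-14/19097) = 106960/19097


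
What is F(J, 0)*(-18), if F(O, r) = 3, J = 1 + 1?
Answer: -54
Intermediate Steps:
J = 2
F(J, 0)*(-18) = 3*(-18) = -54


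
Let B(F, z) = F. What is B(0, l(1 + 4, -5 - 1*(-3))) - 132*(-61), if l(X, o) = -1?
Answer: 8052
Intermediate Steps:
B(0, l(1 + 4, -5 - 1*(-3))) - 132*(-61) = 0 - 132*(-61) = 0 + 8052 = 8052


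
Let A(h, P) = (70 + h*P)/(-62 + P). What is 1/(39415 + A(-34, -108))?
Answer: 85/3348404 ≈ 2.5385e-5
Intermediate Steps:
A(h, P) = (70 + P*h)/(-62 + P)
1/(39415 + A(-34, -108)) = 1/(39415 + (70 - 108*(-34))/(-62 - 108)) = 1/(39415 + (70 + 3672)/(-170)) = 1/(39415 - 1/170*3742) = 1/(39415 - 1871/85) = 1/(3348404/85) = 85/3348404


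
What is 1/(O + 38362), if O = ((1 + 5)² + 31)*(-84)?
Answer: 1/32734 ≈ 3.0549e-5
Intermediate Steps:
O = -5628 (O = (6² + 31)*(-84) = (36 + 31)*(-84) = 67*(-84) = -5628)
1/(O + 38362) = 1/(-5628 + 38362) = 1/32734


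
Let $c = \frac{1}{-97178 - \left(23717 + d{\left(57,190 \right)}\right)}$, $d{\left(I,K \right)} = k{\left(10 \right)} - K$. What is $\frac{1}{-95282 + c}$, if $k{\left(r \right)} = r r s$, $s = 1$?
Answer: $- \frac{120805}{11510542011} \approx -1.0495 \cdot 10^{-5}$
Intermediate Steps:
$k{\left(r \right)} = r^{2}$ ($k{\left(r \right)} = r r 1 = r^{2} \cdot 1 = r^{2}$)
$d{\left(I,K \right)} = 100 - K$ ($d{\left(I,K \right)} = 10^{2} - K = 100 - K$)
$c = - \frac{1}{120805}$ ($c = \frac{1}{-97178 - \left(23817 - 190\right)} = \frac{1}{-97178 - 23627} = \frac{1}{-120805} = - \frac{1}{120805} \approx -8.2778 \cdot 10^{-6}$)
$\frac{1}{-95282 + c} = \frac{1}{-95282 - \frac{1}{120805}} = \frac{1}{- \frac{11510542011}{120805}} = - \frac{120805}{11510542011}$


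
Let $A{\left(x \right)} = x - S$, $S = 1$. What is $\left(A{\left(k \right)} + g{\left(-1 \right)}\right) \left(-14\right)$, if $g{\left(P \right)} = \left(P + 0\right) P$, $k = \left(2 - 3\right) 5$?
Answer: $70$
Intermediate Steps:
$k = -5$ ($k = \left(2 - 3\right) 5 = \left(-1\right) 5 = -5$)
$A{\left(x \right)} = -1 + x$ ($A{\left(x \right)} = x - 1 = -1 + x$)
$g{\left(P \right)} = P^{2}$ ($g{\left(P \right)} = P P = P^{2}$)
$\left(A{\left(k \right)} + g{\left(-1 \right)}\right) \left(-14\right) = \left(\left(-1 - 5\right) + \left(-1\right)^{2}\right) \left(-14\right) = \left(-6 + 1\right) \left(-14\right) = \left(-5\right) \left(-14\right) = 70$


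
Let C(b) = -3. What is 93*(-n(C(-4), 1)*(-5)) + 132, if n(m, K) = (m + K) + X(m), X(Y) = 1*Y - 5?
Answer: -4518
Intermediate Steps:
X(Y) = -5 + Y (X(Y) = Y - 5 = -5 + Y)
n(m, K) = -5 + K + 2*m (n(m, K) = (m + K) + (-5 + m) = (K + m) + (-5 + m) = -5 + K + 2*m)
93*(-n(C(-4), 1)*(-5)) + 132 = 93*(-(-5 + 1 + 2*(-3))*(-5)) + 132 = 93*(-(-5 + 1 - 6)*(-5)) + 132 = 93*(-1*(-10)*(-5)) + 132 = 93*(10*(-5)) + 132 = 93*(-50) + 132 = -4650 + 132 = -4518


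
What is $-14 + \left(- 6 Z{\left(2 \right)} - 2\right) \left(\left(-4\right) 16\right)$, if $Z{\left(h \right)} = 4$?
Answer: $1650$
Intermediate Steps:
$-14 + \left(- 6 Z{\left(2 \right)} - 2\right) \left(\left(-4\right) 16\right) = -14 + \left(\left(-6\right) 4 - 2\right) \left(\left(-4\right) 16\right) = -14 + \left(-24 - 2\right) \left(-64\right) = -14 - -1664 = -14 + 1664 = 1650$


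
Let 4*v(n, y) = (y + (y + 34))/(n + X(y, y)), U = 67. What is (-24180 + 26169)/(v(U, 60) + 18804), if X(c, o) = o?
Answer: 505206/4776293 ≈ 0.10577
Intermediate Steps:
v(n, y) = (34 + 2*y)/(4*(n + y)) (v(n, y) = ((y + (y + 34))/(n + y))/4 = ((y + (34 + y))/(n + y))/4 = ((34 + 2*y)/(n + y))/4 = (34 + 2*y)/(4*(n + y)))
(-24180 + 26169)/(v(U, 60) + 18804) = (-24180 + 26169)/((17 + 60)/(2*(67 + 60)) + 18804) = 1989/((1/2)*77/127 + 18804) = 1989/((1/2)*(1/127)*77 + 18804) = 1989/(77/254 + 18804) = 1989/(4776293/254) = 1989*(254/4776293) = 505206/4776293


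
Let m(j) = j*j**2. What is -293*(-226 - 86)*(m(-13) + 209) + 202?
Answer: -181734806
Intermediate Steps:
m(j) = j**3
-293*(-226 - 86)*(m(-13) + 209) + 202 = -293*(-226 - 86)*((-13)**3 + 209) + 202 = -(-91416)*(-2197 + 209) + 202 = -(-91416)*(-1988) + 202 = -293*620256 + 202 = -181735008 + 202 = -181734806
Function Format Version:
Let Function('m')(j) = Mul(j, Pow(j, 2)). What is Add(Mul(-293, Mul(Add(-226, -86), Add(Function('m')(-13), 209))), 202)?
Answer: -181734806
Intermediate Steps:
Function('m')(j) = Pow(j, 3)
Add(Mul(-293, Mul(Add(-226, -86), Add(Function('m')(-13), 209))), 202) = Add(Mul(-293, Mul(Add(-226, -86), Add(Pow(-13, 3), 209))), 202) = Add(Mul(-293, Mul(-312, Add(-2197, 209))), 202) = Add(Mul(-293, Mul(-312, -1988)), 202) = Add(Mul(-293, 620256), 202) = Add(-181735008, 202) = -181734806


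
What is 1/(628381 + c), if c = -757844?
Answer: -1/129463 ≈ -7.7242e-6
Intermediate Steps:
1/(628381 + c) = 1/(628381 - 757844) = 1/(-129463) = -1/129463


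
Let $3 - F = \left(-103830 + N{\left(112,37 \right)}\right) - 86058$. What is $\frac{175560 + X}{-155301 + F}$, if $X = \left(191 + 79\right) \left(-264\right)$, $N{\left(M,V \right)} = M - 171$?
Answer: $\frac{104280}{34649} \approx 3.0096$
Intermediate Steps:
$N{\left(M,V \right)} = -171 + M$
$X = -71280$ ($X = 270 \left(-264\right) = -71280$)
$F = 189950$ ($F = 3 - \left(\left(-103830 + \left(-171 + 112\right)\right) - 86058\right) = 3 - \left(\left(-103830 - 59\right) - 86058\right) = 3 - \left(-103889 - 86058\right) = 3 - -189947 = 3 + 189947 = 189950$)
$\frac{175560 + X}{-155301 + F} = \frac{175560 - 71280}{-155301 + 189950} = \frac{104280}{34649}$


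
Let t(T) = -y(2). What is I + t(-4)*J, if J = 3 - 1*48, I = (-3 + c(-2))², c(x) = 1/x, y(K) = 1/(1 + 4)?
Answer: 85/4 ≈ 21.250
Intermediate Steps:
y(K) = ⅕ (y(K) = 1/5 = ⅕)
I = 49/4 (I = (-3 + 1/(-2))² = (-3 - ½)² = (-7/2)² = 49/4 ≈ 12.250)
t(T) = -⅕ (t(T) = -1*⅕ = -⅕)
J = -45 (J = 3 - 48 = -45)
I + t(-4)*J = 49/4 - ⅕*(-45) = 49/4 + 9 = 85/4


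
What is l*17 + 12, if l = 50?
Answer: 862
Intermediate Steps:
l*17 + 12 = 50*17 + 12 = 850 + 12 = 862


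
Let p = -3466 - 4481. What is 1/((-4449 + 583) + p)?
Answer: -1/11813 ≈ -8.4652e-5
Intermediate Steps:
p = -7947
1/((-4449 + 583) + p) = 1/((-4449 + 583) - 7947) = 1/(-3866 - 7947) = 1/(-11813) = -1/11813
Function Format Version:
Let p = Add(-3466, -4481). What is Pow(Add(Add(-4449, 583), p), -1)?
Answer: Rational(-1, 11813) ≈ -8.4652e-5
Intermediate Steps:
p = -7947
Pow(Add(Add(-4449, 583), p), -1) = Pow(Add(Add(-4449, 583), -7947), -1) = Pow(Add(-3866, -7947), -1) = Pow(-11813, -1) = Rational(-1, 11813)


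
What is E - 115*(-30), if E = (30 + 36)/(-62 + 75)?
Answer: 44916/13 ≈ 3455.1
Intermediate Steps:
E = 66/13 ≈ 5.0769
E - 115*(-30) = 66/13 - 115*(-30) = 66/13 + 3450 = 44916/13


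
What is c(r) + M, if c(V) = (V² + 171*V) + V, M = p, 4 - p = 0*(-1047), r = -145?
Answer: -3911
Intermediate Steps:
p = 4 (p = 4 - 0*(-1047) = 4 - 1*0 = 4 + 0 = 4)
M = 4
c(V) = V² + 172*V
c(r) + M = -145*(172 - 145) + 4 = -145*27 + 4 = -3915 + 4 = -3911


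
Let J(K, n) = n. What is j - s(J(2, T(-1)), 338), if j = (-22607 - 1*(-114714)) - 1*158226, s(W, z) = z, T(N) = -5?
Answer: -66457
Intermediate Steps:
j = -66119 (j = (-22607 + 114714) - 158226 = 92107 - 158226 = -66119)
j - s(J(2, T(-1)), 338) = -66119 - 1*338 = -66119 - 338 = -66457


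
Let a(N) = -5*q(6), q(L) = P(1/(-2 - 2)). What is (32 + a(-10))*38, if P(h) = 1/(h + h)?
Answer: 1596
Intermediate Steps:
P(h) = 1/(2*h)
q(L) = -2 (q(L) = 1/(2*(1/(-2 - 2))) = 1/(2*(1/(-4))) = 1/(2*(-1/4)) = (1/2)*(-4) = -2)
a(N) = 10 (a(N) = -5*(-2) = 10)
(32 + a(-10))*38 = (32 + 10)*38 = 42*38 = 1596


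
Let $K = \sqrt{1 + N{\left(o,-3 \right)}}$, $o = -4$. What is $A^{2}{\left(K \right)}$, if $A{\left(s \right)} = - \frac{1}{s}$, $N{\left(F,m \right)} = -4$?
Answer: $- \frac{1}{3} \approx -0.33333$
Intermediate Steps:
$K = i \sqrt{3}$ ($K = \sqrt{1 - 4} = \sqrt{-3} = i \sqrt{3} \approx 1.732 i$)
$A^{2}{\left(K \right)} = \left(- \frac{1}{i \sqrt{3}}\right)^{2} = \left(- \frac{\left(-1\right) i \sqrt{3}}{3}\right)^{2} = \left(\frac{i \sqrt{3}}{3}\right)^{2} = - \frac{1}{3}$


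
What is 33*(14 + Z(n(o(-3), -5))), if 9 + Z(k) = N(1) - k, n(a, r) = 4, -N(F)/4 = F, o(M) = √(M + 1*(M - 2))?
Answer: -99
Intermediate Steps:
o(M) = √(-2 + 2*M) (o(M) = √(M + 1*(-2 + M)) = √(M + (-2 + M)) = √(-2 + 2*M))
N(F) = -4*F
Z(k) = -13 - k (Z(k) = -9 + (-4*1 - k) = -9 + (-4 - k) = -13 - k)
33*(14 + Z(n(o(-3), -5))) = 33*(14 + (-13 - 1*4)) = 33*(14 + (-13 - 4)) = 33*(14 - 17) = 33*(-3) = -99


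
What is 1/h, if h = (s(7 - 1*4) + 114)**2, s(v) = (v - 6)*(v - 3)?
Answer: 1/12996 ≈ 7.6947e-5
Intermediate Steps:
s(v) = (-6 + v)*(-3 + v)
h = 12996 (h = ((18 + (7 - 1*4)**2 - 9*(7 - 1*4)) + 114)**2 = ((18 + (7 - 4)**2 - 9*(7 - 4)) + 114)**2 = ((18 + 3**2 - 9*3) + 114)**2 = ((18 + 9 - 27) + 114)**2 = (0 + 114)**2 = 114**2 = 12996)
1/h = 1/12996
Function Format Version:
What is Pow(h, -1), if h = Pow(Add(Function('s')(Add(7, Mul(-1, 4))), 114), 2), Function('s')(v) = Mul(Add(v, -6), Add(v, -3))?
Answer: Rational(1, 12996) ≈ 7.6947e-5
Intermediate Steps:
Function('s')(v) = Mul(Add(-6, v), Add(-3, v))
h = 12996 (h = Pow(Add(Add(18, Pow(Add(7, Mul(-1, 4)), 2), Mul(-9, Add(7, Mul(-1, 4)))), 114), 2) = Pow(Add(Add(18, Pow(Add(7, -4), 2), Mul(-9, Add(7, -4))), 114), 2) = Pow(Add(Add(18, Pow(3, 2), Mul(-9, 3)), 114), 2) = Pow(Add(Add(18, 9, -27), 114), 2) = Pow(Add(0, 114), 2) = Pow(114, 2) = 12996)
Pow(h, -1) = Pow(12996, -1) = Rational(1, 12996)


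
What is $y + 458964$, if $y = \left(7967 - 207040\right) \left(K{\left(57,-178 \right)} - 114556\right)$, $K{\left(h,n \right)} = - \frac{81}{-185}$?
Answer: $\frac{4218995002207}{185} \approx 2.2805 \cdot 10^{10}$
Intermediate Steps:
$K{\left(h,n \right)} = \frac{81}{185}$ ($K{\left(h,n \right)} = \left(-81\right) \left(- \frac{1}{185}\right) = \frac{81}{185}$)
$y = \frac{4218910093867}{185}$ ($y = \left(7967 - 207040\right) \left(\frac{81}{185} - 114556\right) = \left(-199073\right) \left(- \frac{21192779}{185}\right) = \frac{4218910093867}{185} \approx 2.2805 \cdot 10^{10}$)
$y + 458964 = \frac{4218910093867}{185} + 458964 = \frac{4218995002207}{185}$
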